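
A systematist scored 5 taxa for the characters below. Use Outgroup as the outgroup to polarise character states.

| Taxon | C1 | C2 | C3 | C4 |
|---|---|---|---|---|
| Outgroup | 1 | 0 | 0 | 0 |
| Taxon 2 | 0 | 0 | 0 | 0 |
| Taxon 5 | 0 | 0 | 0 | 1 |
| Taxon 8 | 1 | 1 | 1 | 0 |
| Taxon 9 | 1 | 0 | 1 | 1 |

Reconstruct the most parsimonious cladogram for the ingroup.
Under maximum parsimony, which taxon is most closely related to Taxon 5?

Taxon 2

Character polarity is set by the outgroup: the derived state is whichever differs from the outgroup's state, so for C1 the derived state is '0', and for the remaining characters it is '1'.
C1 (derived state '0') is shared by Taxon 2 and Taxon 5 — a synapomorphy uniting that clade.
C2: derived state '1' in Taxon 8 only — an autapomorphy, so it tells us nothing about relationships among taxa.
Only Taxon 8 and Taxon 9 show the derived state '1' for C3, supporting them as a clade.
C4 (state '1') occurs in Taxon 5 and Taxon 9 but conflicts with the nesting implied by the other characters — most parsimoniously interpreted as homoplasy.
Most parsimonious ingroup topology: ((Taxon 2,Taxon 5),(Taxon 8,Taxon 9)).
Taxon 5 and Taxon 2 form a cherry on this tree, so they are sister taxa.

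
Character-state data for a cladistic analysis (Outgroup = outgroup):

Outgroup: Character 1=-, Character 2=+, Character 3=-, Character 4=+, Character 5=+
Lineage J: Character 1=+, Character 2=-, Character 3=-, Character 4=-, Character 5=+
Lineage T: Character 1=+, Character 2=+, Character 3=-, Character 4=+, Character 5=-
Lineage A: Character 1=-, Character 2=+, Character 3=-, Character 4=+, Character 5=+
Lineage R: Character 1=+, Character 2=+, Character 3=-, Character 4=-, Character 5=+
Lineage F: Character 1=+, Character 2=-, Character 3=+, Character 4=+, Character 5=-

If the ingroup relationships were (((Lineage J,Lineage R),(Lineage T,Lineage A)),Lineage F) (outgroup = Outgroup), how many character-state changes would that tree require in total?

Map each character onto (((Lineage J,Lineage R),(Lineage T,Lineage A)),Lineage F) (rooted by Outgroup) and count the minimum state changes it requires (Fitch parsimony):
Character 1: 2; Character 2: 2; Character 3: 1; Character 4: 1; Character 5: 2.
Total tree length = 8.

8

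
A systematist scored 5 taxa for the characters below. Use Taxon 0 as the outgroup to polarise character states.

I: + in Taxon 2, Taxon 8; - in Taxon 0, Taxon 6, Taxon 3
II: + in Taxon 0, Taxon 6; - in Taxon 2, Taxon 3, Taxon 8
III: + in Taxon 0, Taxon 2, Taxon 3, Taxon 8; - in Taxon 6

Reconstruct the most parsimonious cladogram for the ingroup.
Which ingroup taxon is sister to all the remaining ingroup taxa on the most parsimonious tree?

Character polarity is set by the outgroup: the derived state is whichever differs from the outgroup's state, so for II, III the derived state is '-', and for the remaining characters it is '+'.
Only Taxon 2 and Taxon 8 show the derived state '+' for I, supporting them as a clade.
Only Taxon 2, Taxon 3, and Taxon 8 show the derived state '-' for II, supporting them as a clade.
III: derived state '-' in Taxon 6 only — an autapomorphy, so it tells us nothing about relationships among taxa.
Most parsimonious ingroup topology: (Taxon 6,((Taxon 2,Taxon 8),Taxon 3)).
Taxon 6 is sister to the clade containing all other ingroup taxa, so it is the earliest-diverging (most basal) ingroup lineage.

Taxon 6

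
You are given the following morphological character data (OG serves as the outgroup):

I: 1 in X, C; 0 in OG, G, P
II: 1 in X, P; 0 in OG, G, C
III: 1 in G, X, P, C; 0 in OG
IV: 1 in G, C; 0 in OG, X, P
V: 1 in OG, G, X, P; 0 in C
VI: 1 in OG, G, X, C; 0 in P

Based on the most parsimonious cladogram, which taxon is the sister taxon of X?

Character polarity is set by the outgroup: the derived state is whichever differs from the outgroup's state, so for V, VI the derived state is '0', and for the remaining characters it is '1'.
I groups C and X, which is incompatible with the clades supported by the remaining characters; treating it as convergent (homoplasy) costs fewer steps than any alternative tree.
II: derived state '1' in P and X only — synapomorphy for {P, X}.
III (derived state '1') is shared by all ingroup taxa — unites the whole ingroup.
IV: derived state '1' in C and G only — synapomorphy for {C, G}.
V: derived state '0' in C only — an autapomorphy, so it tells us nothing about relationships among taxa.
VI: derived state '0' in P only — an autapomorphy, so it tells us nothing about relationships among taxa.
Most parsimonious ingroup topology: ((G,C),(X,P)).
X and P form a cherry on this tree, so they are sister taxa.

P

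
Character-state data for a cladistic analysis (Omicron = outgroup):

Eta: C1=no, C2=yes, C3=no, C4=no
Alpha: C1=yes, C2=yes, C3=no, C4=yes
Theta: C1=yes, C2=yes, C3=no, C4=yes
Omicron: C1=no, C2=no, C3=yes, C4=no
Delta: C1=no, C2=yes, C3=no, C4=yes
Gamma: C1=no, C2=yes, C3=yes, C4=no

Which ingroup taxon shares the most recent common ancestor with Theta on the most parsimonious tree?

Character polarity is set by the outgroup: the derived state is whichever differs from the outgroup's state, so for C3 the derived state is 'no', and for the remaining characters it is 'yes'.
C1: derived state 'yes' in Alpha and Theta only — synapomorphy for {Alpha, Theta}.
C2 (derived state 'yes') is shared by all ingroup taxa — unites the whole ingroup.
C3: derived state 'no' in Alpha, Delta, Eta, and Theta only — synapomorphy for {Alpha, Delta, Eta, Theta}.
Only Alpha, Delta, and Theta show the derived state 'yes' for C4, supporting them as a clade.
Most parsimonious ingroup topology: ((((Theta,Alpha),Delta),Eta),Gamma).
Theta and Alpha form a cherry on this tree, so they are sister taxa.

Alpha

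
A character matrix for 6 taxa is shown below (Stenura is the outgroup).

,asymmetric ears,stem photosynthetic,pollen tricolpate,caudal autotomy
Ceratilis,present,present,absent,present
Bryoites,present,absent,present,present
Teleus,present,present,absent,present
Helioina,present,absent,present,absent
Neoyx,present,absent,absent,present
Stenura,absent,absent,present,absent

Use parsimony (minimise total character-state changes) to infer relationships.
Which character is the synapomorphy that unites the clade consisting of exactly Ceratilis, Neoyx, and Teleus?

pollen tricolpate

Character polarity is set by the outgroup: the derived state is whichever differs from the outgroup's state, so for pollen tricolpate the derived state is 'absent', and for the remaining characters it is 'present'.
All ingroup taxa share the derived state 'present' for asymmetric ears; it defines the ingroup but does not resolve relationships within it.
Only Ceratilis and Teleus show the derived state 'present' for stem photosynthetic, supporting them as a clade.
pollen tricolpate (derived state 'absent') is shared by Ceratilis, Neoyx, and Teleus — a synapomorphy uniting that clade.
caudal autotomy (derived state 'present') is shared by Bryoites, Ceratilis, Neoyx, and Teleus — a synapomorphy uniting that clade.
Most parsimonious ingroup topology: (Helioina,((Neoyx,(Teleus,Ceratilis)),Bryoites)).
The clade {Ceratilis, Neoyx, Teleus} is supported by pollen tricolpate: its derived state 'absent' occurs in exactly those taxa and in no other taxon (including the outgroup).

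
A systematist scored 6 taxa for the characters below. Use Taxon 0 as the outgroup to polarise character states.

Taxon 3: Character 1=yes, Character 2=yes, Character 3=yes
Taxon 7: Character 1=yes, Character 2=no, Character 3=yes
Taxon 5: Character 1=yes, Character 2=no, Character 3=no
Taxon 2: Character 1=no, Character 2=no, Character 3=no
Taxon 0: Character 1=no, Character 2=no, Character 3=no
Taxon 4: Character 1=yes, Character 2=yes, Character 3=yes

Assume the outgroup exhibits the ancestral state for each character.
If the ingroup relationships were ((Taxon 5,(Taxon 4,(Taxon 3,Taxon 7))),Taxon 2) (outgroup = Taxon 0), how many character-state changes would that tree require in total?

Map each character onto ((Taxon 5,(Taxon 4,(Taxon 3,Taxon 7))),Taxon 2) (rooted by Taxon 0) and count the minimum state changes it requires (Fitch parsimony):
Character 1: 1; Character 2: 2; Character 3: 1.
Total tree length = 4.

4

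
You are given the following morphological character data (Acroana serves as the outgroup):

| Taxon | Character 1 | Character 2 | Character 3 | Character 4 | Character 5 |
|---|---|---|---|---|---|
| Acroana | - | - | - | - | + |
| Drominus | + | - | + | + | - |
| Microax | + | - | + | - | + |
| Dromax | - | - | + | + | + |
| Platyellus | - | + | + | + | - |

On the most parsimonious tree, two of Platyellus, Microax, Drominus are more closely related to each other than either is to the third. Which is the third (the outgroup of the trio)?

Microax

Character polarity is set by the outgroup: the derived state is whichever differs from the outgroup's state, so for Character 5 the derived state is '-', and for the remaining characters it is '+'.
Character 1 (state '+') occurs in Drominus and Microax but conflicts with the nesting implied by the other characters — most parsimoniously interpreted as homoplasy.
Character 2: derived state '+' in Platyellus only — an autapomorphy, so it tells us nothing about relationships among taxa.
All ingroup taxa share the derived state '+' for Character 3; it defines the ingroup but does not resolve relationships within it.
Character 4 (derived state '+') is shared by Dromax, Drominus, and Platyellus — a synapomorphy uniting that clade.
Only Drominus and Platyellus show the derived state '-' for Character 5, supporting them as a clade.
Most parsimonious ingroup topology: (((Drominus,Platyellus),Dromax),Microax).
Drominus and Platyellus share a more recent common ancestor with each other than either does with Microax, so Microax is the least closely related of the three.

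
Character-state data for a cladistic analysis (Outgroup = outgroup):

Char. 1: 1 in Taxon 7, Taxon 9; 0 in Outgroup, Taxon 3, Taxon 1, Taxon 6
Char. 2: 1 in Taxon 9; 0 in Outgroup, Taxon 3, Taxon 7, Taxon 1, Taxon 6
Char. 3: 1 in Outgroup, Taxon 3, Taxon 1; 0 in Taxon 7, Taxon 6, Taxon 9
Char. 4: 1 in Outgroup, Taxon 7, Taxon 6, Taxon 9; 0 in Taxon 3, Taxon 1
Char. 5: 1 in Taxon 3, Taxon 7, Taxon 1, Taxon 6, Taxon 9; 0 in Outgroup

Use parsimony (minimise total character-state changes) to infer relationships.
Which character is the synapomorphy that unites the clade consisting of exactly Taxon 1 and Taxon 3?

Character polarity is set by the outgroup: the derived state is whichever differs from the outgroup's state, so for Char. 3, Char. 4 the derived state is '0', and for the remaining characters it is '1'.
Char. 1: derived state '1' in Taxon 7 and Taxon 9 only — synapomorphy for {Taxon 7, Taxon 9}.
Char. 2 (derived state '1') is unique to Taxon 9 (autapomorphy; uninformative for grouping).
Only Taxon 6, Taxon 7, and Taxon 9 show the derived state '0' for Char. 3, supporting them as a clade.
Char. 4: derived state '0' in Taxon 1 and Taxon 3 only — synapomorphy for {Taxon 1, Taxon 3}.
Char. 5 (derived state '1') is shared by all ingroup taxa — unites the whole ingroup.
Most parsimonious ingroup topology: ((Taxon 3,Taxon 1),((Taxon 7,Taxon 9),Taxon 6)).
The clade {Taxon 1, Taxon 3} is supported by Char. 4: its derived state '0' occurs in exactly those taxa and in no other taxon (including the outgroup).

Char. 4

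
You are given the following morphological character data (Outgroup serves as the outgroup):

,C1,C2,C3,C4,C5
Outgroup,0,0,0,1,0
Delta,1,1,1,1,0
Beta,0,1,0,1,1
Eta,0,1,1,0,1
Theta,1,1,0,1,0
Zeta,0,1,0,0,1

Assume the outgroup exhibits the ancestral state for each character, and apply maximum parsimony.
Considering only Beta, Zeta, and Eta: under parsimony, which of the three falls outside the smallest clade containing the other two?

Character polarity is set by the outgroup: the derived state is whichever differs from the outgroup's state, so for C4 the derived state is '0', and for the remaining characters it is '1'.
C1 (derived state '1') is shared by Delta and Theta — a synapomorphy uniting that clade.
C2 (derived state '1') is shared by all ingroup taxa — unites the whole ingroup.
C3 (state '1') occurs in Delta and Eta but conflicts with the nesting implied by the other characters — most parsimoniously interpreted as homoplasy.
C4: derived state '0' in Eta and Zeta only — synapomorphy for {Eta, Zeta}.
Only Beta, Eta, and Zeta show the derived state '1' for C5, supporting them as a clade.
Most parsimonious ingroup topology: ((Delta,Theta),(Beta,(Eta,Zeta))).
Eta and Zeta share a more recent common ancestor with each other than either does with Beta, so Beta is the least closely related of the three.

Beta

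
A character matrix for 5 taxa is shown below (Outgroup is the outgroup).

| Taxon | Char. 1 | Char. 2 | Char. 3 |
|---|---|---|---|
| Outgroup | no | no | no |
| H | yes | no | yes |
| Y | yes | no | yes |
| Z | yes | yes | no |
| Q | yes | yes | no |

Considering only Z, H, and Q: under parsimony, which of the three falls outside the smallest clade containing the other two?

The outgroup has state 'no' for every character, so 'yes' is the derived state throughout.
All ingroup taxa share the derived state 'yes' for Char. 1; it defines the ingroup but does not resolve relationships within it.
Char. 2: derived state 'yes' in Q and Z only — synapomorphy for {Q, Z}.
Only H and Y show the derived state 'yes' for Char. 3, supporting them as a clade.
Most parsimonious ingroup topology: ((H,Y),(Z,Q)).
Q and Z share a more recent common ancestor with each other than either does with H, so H is the least closely related of the three.

H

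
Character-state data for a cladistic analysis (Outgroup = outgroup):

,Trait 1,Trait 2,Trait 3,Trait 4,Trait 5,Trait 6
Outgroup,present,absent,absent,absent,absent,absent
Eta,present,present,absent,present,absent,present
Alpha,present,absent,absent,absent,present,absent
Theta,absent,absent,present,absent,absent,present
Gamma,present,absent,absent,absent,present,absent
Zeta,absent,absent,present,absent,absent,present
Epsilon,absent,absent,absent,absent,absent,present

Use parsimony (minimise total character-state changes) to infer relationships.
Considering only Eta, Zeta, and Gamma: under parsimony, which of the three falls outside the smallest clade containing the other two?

Character polarity is set by the outgroup: the derived state is whichever differs from the outgroup's state, so for Trait 1 the derived state is 'absent', and for the remaining characters it is 'present'.
Trait 1 (derived state 'absent') is shared by Epsilon, Theta, and Zeta — a synapomorphy uniting that clade.
Trait 2 (derived state 'present') is unique to Eta (autapomorphy; uninformative for grouping).
Trait 3 (derived state 'present') is shared by Theta and Zeta — a synapomorphy uniting that clade.
Trait 4 (derived state 'present') is unique to Eta (autapomorphy; uninformative for grouping).
Only Alpha and Gamma show the derived state 'present' for Trait 5, supporting them as a clade.
Trait 6: derived state 'present' in Epsilon, Eta, Theta, and Zeta only — synapomorphy for {Epsilon, Eta, Theta, Zeta}.
Most parsimonious ingroup topology: ((Eta,((Theta,Zeta),Epsilon)),(Alpha,Gamma)).
Zeta and Eta share a more recent common ancestor with each other than either does with Gamma, so Gamma is the least closely related of the three.

Gamma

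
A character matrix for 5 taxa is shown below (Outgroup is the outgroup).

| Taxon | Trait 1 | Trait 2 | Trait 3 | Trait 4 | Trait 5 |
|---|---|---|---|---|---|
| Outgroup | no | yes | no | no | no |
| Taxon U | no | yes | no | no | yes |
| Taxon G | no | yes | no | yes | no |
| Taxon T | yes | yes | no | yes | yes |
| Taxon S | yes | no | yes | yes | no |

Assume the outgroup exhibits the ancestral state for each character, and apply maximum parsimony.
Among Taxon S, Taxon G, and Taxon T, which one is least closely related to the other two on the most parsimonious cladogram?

Character polarity is set by the outgroup: the derived state is whichever differs from the outgroup's state, so for Trait 2 the derived state is 'no', and for the remaining characters it is 'yes'.
Trait 1: derived state 'yes' in Taxon S and Taxon T only — synapomorphy for {Taxon S, Taxon T}.
Trait 2: derived state 'no' in Taxon S only — an autapomorphy, so it tells us nothing about relationships among taxa.
Trait 3: derived state 'yes' in Taxon S only — an autapomorphy, so it tells us nothing about relationships among taxa.
Trait 4 (derived state 'yes') is shared by Taxon G, Taxon S, and Taxon T — a synapomorphy uniting that clade.
Trait 5 (state 'yes') occurs in Taxon T and Taxon U but conflicts with the nesting implied by the other characters — most parsimoniously interpreted as homoplasy.
Most parsimonious ingroup topology: (Taxon U,(Taxon G,(Taxon T,Taxon S))).
Taxon T and Taxon S share a more recent common ancestor with each other than either does with Taxon G, so Taxon G is the least closely related of the three.

Taxon G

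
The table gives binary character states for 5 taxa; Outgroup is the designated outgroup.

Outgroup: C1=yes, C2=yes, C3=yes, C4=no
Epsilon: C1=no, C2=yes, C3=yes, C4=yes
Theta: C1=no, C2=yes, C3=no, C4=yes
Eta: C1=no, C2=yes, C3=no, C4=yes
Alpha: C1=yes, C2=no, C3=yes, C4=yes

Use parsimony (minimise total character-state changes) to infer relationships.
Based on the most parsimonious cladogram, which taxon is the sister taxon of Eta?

Theta

Character polarity is set by the outgroup: the derived state is whichever differs from the outgroup's state, so for C1, C2, C3 the derived state is 'no', and for the remaining characters it is 'yes'.
C1: derived state 'no' in Epsilon, Eta, and Theta only — synapomorphy for {Epsilon, Eta, Theta}.
C2: derived state 'no' in Alpha only — an autapomorphy, so it tells us nothing about relationships among taxa.
C3: derived state 'no' in Eta and Theta only — synapomorphy for {Eta, Theta}.
C4 (derived state 'yes') is shared by all ingroup taxa — unites the whole ingroup.
Most parsimonious ingroup topology: ((Epsilon,(Theta,Eta)),Alpha).
Eta and Theta form a cherry on this tree, so they are sister taxa.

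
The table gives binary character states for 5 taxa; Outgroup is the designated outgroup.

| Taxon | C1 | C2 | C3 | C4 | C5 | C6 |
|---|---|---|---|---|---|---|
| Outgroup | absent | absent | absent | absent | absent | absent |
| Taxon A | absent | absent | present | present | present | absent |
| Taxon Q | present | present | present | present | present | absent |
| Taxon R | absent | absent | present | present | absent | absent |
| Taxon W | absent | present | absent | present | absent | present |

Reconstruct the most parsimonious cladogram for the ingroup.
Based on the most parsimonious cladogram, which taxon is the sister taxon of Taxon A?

The outgroup has state 'absent' for every character, so 'present' is the derived state throughout.
C1 (derived state 'present') is unique to Taxon Q (autapomorphy; uninformative for grouping).
C2 groups Taxon Q and Taxon W, which is incompatible with the clades supported by the remaining characters; treating it as convergent (homoplasy) costs fewer steps than any alternative tree.
Only Taxon A, Taxon Q, and Taxon R show the derived state 'present' for C3, supporting them as a clade.
All ingroup taxa share the derived state 'present' for C4; it defines the ingroup but does not resolve relationships within it.
C5 (derived state 'present') is shared by Taxon A and Taxon Q — a synapomorphy uniting that clade.
C6 (derived state 'present') is unique to Taxon W (autapomorphy; uninformative for grouping).
Most parsimonious ingroup topology: (((Taxon A,Taxon Q),Taxon R),Taxon W).
Taxon A and Taxon Q form a cherry on this tree, so they are sister taxa.

Taxon Q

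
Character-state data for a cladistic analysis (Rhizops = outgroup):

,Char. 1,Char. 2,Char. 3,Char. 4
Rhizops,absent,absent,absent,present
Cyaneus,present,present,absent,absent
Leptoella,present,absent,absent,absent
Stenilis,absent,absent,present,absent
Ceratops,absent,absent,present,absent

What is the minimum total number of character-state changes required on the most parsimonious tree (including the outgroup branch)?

4

Character polarity is set by the outgroup: the derived state is whichever differs from the outgroup's state, so for Char. 4 the derived state is 'absent', and for the remaining characters it is 'present'.
Char. 1 (derived state 'present') is shared by Cyaneus and Leptoella — a synapomorphy uniting that clade.
Char. 2 (derived state 'present') is unique to Cyaneus (autapomorphy; uninformative for grouping).
Char. 3: derived state 'present' in Ceratops and Stenilis only — synapomorphy for {Ceratops, Stenilis}.
Char. 4 (derived state 'absent') is shared by all ingroup taxa — unites the whole ingroup.
Most parsimonious ingroup topology: ((Cyaneus,Leptoella),(Stenilis,Ceratops)).
Changes per character on this tree: Char. 1: 1; Char. 2: 1; Char. 3: 1; Char. 4: 1.
Total = 4.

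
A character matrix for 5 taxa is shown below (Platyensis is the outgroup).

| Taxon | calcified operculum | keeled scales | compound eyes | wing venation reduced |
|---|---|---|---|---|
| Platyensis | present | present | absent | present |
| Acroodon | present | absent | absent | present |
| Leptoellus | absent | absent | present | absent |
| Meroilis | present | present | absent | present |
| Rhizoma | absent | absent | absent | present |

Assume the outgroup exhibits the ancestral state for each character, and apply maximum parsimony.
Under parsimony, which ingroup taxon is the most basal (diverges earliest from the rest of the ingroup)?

Character polarity is set by the outgroup: the derived state is whichever differs from the outgroup's state, so for calcified operculum, keeled scales, wing venation reduced the derived state is 'absent', and for the remaining characters it is 'present'.
calcified operculum (derived state 'absent') is shared by Leptoellus and Rhizoma — a synapomorphy uniting that clade.
Only Acroodon, Leptoellus, and Rhizoma show the derived state 'absent' for keeled scales, supporting them as a clade.
compound eyes (derived state 'present') is unique to Leptoellus (autapomorphy; uninformative for grouping).
wing venation reduced (derived state 'absent') is unique to Leptoellus (autapomorphy; uninformative for grouping).
Most parsimonious ingroup topology: ((Acroodon,(Leptoellus,Rhizoma)),Meroilis).
Meroilis is sister to the clade containing all other ingroup taxa, so it is the earliest-diverging (most basal) ingroup lineage.

Meroilis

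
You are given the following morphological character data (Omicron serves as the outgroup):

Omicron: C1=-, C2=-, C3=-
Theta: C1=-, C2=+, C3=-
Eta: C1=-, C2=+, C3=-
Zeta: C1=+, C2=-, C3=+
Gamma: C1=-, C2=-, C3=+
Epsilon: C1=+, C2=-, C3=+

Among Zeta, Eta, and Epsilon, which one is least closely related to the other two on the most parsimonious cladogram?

The outgroup has state '-' for every character, so '+' is the derived state throughout.
C1: derived state '+' in Epsilon and Zeta only — synapomorphy for {Epsilon, Zeta}.
C2: derived state '+' in Eta and Theta only — synapomorphy for {Eta, Theta}.
C3: derived state '+' in Epsilon, Gamma, and Zeta only — synapomorphy for {Epsilon, Gamma, Zeta}.
Most parsimonious ingroup topology: ((Theta,Eta),((Zeta,Epsilon),Gamma)).
Zeta and Epsilon share a more recent common ancestor with each other than either does with Eta, so Eta is the least closely related of the three.

Eta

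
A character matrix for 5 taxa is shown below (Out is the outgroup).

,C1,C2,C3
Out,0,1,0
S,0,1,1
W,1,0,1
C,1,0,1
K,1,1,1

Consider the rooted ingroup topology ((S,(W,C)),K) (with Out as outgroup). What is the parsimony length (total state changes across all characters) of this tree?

Map each character onto ((S,(W,C)),K) (rooted by Out) and count the minimum state changes it requires (Fitch parsimony):
C1: 2; C2: 1; C3: 1.
Total tree length = 4.

4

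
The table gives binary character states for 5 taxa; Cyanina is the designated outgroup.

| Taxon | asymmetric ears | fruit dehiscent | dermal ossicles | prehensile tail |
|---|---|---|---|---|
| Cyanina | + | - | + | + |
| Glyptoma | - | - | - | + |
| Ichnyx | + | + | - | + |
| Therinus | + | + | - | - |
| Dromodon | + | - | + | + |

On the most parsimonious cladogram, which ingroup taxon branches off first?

Dromodon

Character polarity is set by the outgroup: the derived state is whichever differs from the outgroup's state, so for asymmetric ears, dermal ossicles, prehensile tail the derived state is '-', and for the remaining characters it is '+'.
asymmetric ears (derived state '-') is unique to Glyptoma (autapomorphy; uninformative for grouping).
fruit dehiscent (derived state '+') is shared by Ichnyx and Therinus — a synapomorphy uniting that clade.
dermal ossicles: derived state '-' in Glyptoma, Ichnyx, and Therinus only — synapomorphy for {Glyptoma, Ichnyx, Therinus}.
prehensile tail: derived state '-' in Therinus only — an autapomorphy, so it tells us nothing about relationships among taxa.
Most parsimonious ingroup topology: ((Glyptoma,(Ichnyx,Therinus)),Dromodon).
Dromodon is sister to the clade containing all other ingroup taxa, so it is the earliest-diverging (most basal) ingroup lineage.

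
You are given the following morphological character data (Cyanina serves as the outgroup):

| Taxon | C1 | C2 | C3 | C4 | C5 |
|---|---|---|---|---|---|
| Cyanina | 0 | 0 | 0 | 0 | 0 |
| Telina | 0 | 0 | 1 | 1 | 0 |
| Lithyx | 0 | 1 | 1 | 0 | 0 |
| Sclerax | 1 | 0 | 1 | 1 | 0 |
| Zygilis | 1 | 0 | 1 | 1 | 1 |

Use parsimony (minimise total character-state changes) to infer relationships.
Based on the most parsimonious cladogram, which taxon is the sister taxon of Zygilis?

Sclerax

The outgroup has state '0' for every character, so '1' is the derived state throughout.
C1: derived state '1' in Sclerax and Zygilis only — synapomorphy for {Sclerax, Zygilis}.
C2 (derived state '1') is unique to Lithyx (autapomorphy; uninformative for grouping).
C3 (derived state '1') is shared by all ingroup taxa — unites the whole ingroup.
C4 (derived state '1') is shared by Sclerax, Telina, and Zygilis — a synapomorphy uniting that clade.
C5 (derived state '1') is unique to Zygilis (autapomorphy; uninformative for grouping).
Most parsimonious ingroup topology: ((Telina,(Sclerax,Zygilis)),Lithyx).
Zygilis and Sclerax form a cherry on this tree, so they are sister taxa.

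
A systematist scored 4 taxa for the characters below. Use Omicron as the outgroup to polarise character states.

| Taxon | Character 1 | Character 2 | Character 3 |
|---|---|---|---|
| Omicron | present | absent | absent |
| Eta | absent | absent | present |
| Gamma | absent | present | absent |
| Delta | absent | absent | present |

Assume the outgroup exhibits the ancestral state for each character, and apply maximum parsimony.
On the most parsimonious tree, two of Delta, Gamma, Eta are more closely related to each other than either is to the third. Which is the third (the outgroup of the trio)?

Character polarity is set by the outgroup: the derived state is whichever differs from the outgroup's state, so for Character 1 the derived state is 'absent', and for the remaining characters it is 'present'.
All ingroup taxa share the derived state 'absent' for Character 1; it defines the ingroup but does not resolve relationships within it.
Character 2: derived state 'present' in Gamma only — an autapomorphy, so it tells us nothing about relationships among taxa.
Character 3 (derived state 'present') is shared by Delta and Eta — a synapomorphy uniting that clade.
Most parsimonious ingroup topology: ((Eta,Delta),Gamma).
Eta and Delta share a more recent common ancestor with each other than either does with Gamma, so Gamma is the least closely related of the three.

Gamma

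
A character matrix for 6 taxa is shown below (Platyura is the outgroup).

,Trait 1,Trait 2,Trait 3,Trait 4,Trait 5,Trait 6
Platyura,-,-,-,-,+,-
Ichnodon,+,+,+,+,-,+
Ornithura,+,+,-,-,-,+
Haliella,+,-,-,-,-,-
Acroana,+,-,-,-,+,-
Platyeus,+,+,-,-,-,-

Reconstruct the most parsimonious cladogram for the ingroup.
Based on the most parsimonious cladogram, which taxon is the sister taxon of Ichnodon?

Character polarity is set by the outgroup: the derived state is whichever differs from the outgroup's state, so for Trait 5 the derived state is '-', and for the remaining characters it is '+'.
Trait 1 (derived state '+') is shared by all ingroup taxa — unites the whole ingroup.
Trait 2: derived state '+' in Ichnodon, Ornithura, and Platyeus only — synapomorphy for {Ichnodon, Ornithura, Platyeus}.
Trait 3: derived state '+' in Ichnodon only — an autapomorphy, so it tells us nothing about relationships among taxa.
Trait 4: derived state '+' in Ichnodon only — an autapomorphy, so it tells us nothing about relationships among taxa.
Trait 5: derived state '-' in Haliella, Ichnodon, Ornithura, and Platyeus only — synapomorphy for {Haliella, Ichnodon, Ornithura, Platyeus}.
Only Ichnodon and Ornithura show the derived state '+' for Trait 6, supporting them as a clade.
Most parsimonious ingroup topology: (Acroana,((Platyeus,(Ichnodon,Ornithura)),Haliella)).
Ichnodon and Ornithura form a cherry on this tree, so they are sister taxa.

Ornithura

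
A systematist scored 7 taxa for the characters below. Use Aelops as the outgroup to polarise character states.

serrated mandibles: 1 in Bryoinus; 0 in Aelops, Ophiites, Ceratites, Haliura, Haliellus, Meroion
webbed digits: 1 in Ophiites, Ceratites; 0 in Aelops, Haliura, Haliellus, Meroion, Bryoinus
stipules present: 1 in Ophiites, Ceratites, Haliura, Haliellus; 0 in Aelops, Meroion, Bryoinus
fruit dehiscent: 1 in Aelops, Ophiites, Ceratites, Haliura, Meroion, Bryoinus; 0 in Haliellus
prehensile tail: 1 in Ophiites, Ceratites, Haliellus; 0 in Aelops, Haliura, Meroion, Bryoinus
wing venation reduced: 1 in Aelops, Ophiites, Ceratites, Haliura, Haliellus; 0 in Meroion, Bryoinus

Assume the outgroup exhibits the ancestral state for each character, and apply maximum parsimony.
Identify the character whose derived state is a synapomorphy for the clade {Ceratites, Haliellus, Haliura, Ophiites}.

stipules present

Character polarity is set by the outgroup: the derived state is whichever differs from the outgroup's state, so for fruit dehiscent, wing venation reduced the derived state is '0', and for the remaining characters it is '1'.
serrated mandibles (derived state '1') is unique to Bryoinus (autapomorphy; uninformative for grouping).
Only Ceratites and Ophiites show the derived state '1' for webbed digits, supporting them as a clade.
stipules present: derived state '1' in Ceratites, Haliellus, Haliura, and Ophiites only — synapomorphy for {Ceratites, Haliellus, Haliura, Ophiites}.
fruit dehiscent: derived state '0' in Haliellus only — an autapomorphy, so it tells us nothing about relationships among taxa.
prehensile tail (derived state '1') is shared by Ceratites, Haliellus, and Ophiites — a synapomorphy uniting that clade.
wing venation reduced: derived state '0' in Bryoinus and Meroion only — synapomorphy for {Bryoinus, Meroion}.
Most parsimonious ingroup topology: ((((Ophiites,Ceratites),Haliellus),Haliura),(Meroion,Bryoinus)).
The clade {Ceratites, Haliellus, Haliura, Ophiites} is supported by stipules present: its derived state '1' occurs in exactly those taxa and in no other taxon (including the outgroup).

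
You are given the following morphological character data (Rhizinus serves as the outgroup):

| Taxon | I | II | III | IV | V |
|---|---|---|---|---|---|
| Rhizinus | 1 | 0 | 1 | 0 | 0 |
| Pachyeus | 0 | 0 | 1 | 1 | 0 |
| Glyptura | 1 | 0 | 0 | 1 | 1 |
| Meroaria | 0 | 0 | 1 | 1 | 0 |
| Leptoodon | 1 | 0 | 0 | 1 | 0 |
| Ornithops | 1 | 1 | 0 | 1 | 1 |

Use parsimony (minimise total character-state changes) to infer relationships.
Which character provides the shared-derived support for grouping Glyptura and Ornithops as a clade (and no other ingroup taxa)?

Character polarity is set by the outgroup: the derived state is whichever differs from the outgroup's state, so for I, III the derived state is '0', and for the remaining characters it is '1'.
Only Meroaria and Pachyeus show the derived state '0' for I, supporting them as a clade.
II: derived state '1' in Ornithops only — an autapomorphy, so it tells us nothing about relationships among taxa.
III: derived state '0' in Glyptura, Leptoodon, and Ornithops only — synapomorphy for {Glyptura, Leptoodon, Ornithops}.
IV (derived state '1') is shared by all ingroup taxa — unites the whole ingroup.
V: derived state '1' in Glyptura and Ornithops only — synapomorphy for {Glyptura, Ornithops}.
Most parsimonious ingroup topology: ((Pachyeus,Meroaria),((Glyptura,Ornithops),Leptoodon)).
The clade {Glyptura, Ornithops} is supported by V: its derived state '1' occurs in exactly those taxa and in no other taxon (including the outgroup).

V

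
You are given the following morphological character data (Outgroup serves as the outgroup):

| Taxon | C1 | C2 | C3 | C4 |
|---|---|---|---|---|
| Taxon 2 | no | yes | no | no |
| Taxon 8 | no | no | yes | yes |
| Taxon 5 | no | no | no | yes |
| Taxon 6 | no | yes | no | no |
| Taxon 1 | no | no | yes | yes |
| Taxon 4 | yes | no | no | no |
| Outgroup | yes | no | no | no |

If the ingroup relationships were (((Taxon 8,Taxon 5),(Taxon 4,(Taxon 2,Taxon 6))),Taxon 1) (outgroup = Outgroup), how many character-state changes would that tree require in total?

7

Map each character onto (((Taxon 8,Taxon 5),(Taxon 4,(Taxon 2,Taxon 6))),Taxon 1) (rooted by Outgroup) and count the minimum state changes it requires (Fitch parsimony):
C1: 2; C2: 1; C3: 2; C4: 2.
Total tree length = 7.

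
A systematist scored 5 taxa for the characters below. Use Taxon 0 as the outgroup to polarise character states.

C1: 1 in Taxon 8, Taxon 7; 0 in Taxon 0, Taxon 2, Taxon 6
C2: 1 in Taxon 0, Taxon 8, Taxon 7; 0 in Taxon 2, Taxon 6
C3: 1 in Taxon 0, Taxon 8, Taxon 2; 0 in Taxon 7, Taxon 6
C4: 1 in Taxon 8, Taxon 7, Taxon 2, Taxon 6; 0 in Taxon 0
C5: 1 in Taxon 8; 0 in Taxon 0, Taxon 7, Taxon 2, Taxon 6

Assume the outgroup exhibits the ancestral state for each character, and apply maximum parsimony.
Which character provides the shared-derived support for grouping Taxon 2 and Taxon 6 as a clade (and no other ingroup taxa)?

C2

Character polarity is set by the outgroup: the derived state is whichever differs from the outgroup's state, so for C2, C3 the derived state is '0', and for the remaining characters it is '1'.
C1 (derived state '1') is shared by Taxon 7 and Taxon 8 — a synapomorphy uniting that clade.
Only Taxon 2 and Taxon 6 show the derived state '0' for C2, supporting them as a clade.
C3 groups Taxon 6 and Taxon 7, which is incompatible with the clades supported by the remaining characters; treating it as convergent (homoplasy) costs fewer steps than any alternative tree.
C4 (derived state '1') is shared by all ingroup taxa — unites the whole ingroup.
C5 (derived state '1') is unique to Taxon 8 (autapomorphy; uninformative for grouping).
Most parsimonious ingroup topology: ((Taxon 8,Taxon 7),(Taxon 2,Taxon 6)).
The clade {Taxon 2, Taxon 6} is supported by C2: its derived state '0' occurs in exactly those taxa and in no other taxon (including the outgroup).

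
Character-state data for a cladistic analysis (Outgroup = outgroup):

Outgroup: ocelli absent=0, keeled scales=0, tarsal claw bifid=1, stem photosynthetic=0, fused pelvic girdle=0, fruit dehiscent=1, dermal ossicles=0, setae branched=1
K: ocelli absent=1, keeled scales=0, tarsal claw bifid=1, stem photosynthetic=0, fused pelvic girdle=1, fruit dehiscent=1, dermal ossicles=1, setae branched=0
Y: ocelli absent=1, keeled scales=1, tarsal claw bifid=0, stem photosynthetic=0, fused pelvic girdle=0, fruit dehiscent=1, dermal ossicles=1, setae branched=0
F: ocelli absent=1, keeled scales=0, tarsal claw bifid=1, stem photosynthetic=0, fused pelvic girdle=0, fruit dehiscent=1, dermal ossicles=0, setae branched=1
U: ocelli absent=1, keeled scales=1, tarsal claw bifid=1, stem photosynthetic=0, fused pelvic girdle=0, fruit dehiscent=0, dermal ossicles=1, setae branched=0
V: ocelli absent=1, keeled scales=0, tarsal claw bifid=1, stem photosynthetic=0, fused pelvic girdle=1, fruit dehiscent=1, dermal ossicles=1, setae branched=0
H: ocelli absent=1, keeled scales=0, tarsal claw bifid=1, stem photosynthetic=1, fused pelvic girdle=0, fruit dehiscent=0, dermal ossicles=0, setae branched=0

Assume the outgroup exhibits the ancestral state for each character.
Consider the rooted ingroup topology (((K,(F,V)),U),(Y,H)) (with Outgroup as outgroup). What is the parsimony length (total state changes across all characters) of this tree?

Map each character onto (((K,(F,V)),U),(Y,H)) (rooted by Outgroup) and count the minimum state changes it requires (Fitch parsimony):
ocelli absent: 1; keeled scales: 2; tarsal claw bifid: 1; stem photosynthetic: 1; fused pelvic girdle: 2; fruit dehiscent: 2; dermal ossicles: 3; setae branched: 2.
Total tree length = 14.

14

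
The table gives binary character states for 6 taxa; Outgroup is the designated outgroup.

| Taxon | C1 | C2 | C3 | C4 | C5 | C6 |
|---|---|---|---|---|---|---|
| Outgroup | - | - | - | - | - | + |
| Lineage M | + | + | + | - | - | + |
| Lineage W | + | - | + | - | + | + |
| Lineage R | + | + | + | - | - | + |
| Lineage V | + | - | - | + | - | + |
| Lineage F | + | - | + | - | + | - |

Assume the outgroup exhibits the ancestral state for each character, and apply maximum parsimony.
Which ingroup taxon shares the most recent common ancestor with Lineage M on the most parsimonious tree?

Character polarity is set by the outgroup: the derived state is whichever differs from the outgroup's state, so for C6 the derived state is '-', and for the remaining characters it is '+'.
All ingroup taxa share the derived state '+' for C1; it defines the ingroup but does not resolve relationships within it.
C2 (derived state '+') is shared by Lineage M and Lineage R — a synapomorphy uniting that clade.
C3: derived state '+' in Lineage F, Lineage M, Lineage R, and Lineage W only — synapomorphy for {Lineage F, Lineage M, Lineage R, Lineage W}.
C4 (derived state '+') is unique to Lineage V (autapomorphy; uninformative for grouping).
C5: derived state '+' in Lineage F and Lineage W only — synapomorphy for {Lineage F, Lineage W}.
C6: derived state '-' in Lineage F only — an autapomorphy, so it tells us nothing about relationships among taxa.
Most parsimonious ingroup topology: (((Lineage M,Lineage R),(Lineage W,Lineage F)),Lineage V).
Lineage M and Lineage R form a cherry on this tree, so they are sister taxa.

Lineage R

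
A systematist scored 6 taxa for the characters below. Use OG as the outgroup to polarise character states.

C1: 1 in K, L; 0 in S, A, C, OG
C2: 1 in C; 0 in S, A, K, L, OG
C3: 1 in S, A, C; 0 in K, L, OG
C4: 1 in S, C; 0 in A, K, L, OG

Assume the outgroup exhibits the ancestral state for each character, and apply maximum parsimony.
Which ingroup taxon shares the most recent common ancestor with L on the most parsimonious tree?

K

The outgroup has state '0' for every character, so '1' is the derived state throughout.
C1: derived state '1' in K and L only — synapomorphy for {K, L}.
C2 (derived state '1') is unique to C (autapomorphy; uninformative for grouping).
C3 (derived state '1') is shared by A, C, and S — a synapomorphy uniting that clade.
C4 (derived state '1') is shared by C and S — a synapomorphy uniting that clade.
Most parsimonious ingroup topology: (((C,S),A),(K,L)).
L and K form a cherry on this tree, so they are sister taxa.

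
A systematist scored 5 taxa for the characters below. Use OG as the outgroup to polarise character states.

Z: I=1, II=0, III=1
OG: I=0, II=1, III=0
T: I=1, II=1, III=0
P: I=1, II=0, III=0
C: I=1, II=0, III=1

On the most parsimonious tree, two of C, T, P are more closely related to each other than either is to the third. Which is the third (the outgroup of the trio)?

Character polarity is set by the outgroup: the derived state is whichever differs from the outgroup's state, so for II the derived state is '0', and for the remaining characters it is '1'.
All ingroup taxa share the derived state '1' for I; it defines the ingroup but does not resolve relationships within it.
II (derived state '0') is shared by C, P, and Z — a synapomorphy uniting that clade.
III: derived state '1' in C and Z only — synapomorphy for {C, Z}.
Most parsimonious ingroup topology: ((P,(C,Z)),T).
C and P share a more recent common ancestor with each other than either does with T, so T is the least closely related of the three.

T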